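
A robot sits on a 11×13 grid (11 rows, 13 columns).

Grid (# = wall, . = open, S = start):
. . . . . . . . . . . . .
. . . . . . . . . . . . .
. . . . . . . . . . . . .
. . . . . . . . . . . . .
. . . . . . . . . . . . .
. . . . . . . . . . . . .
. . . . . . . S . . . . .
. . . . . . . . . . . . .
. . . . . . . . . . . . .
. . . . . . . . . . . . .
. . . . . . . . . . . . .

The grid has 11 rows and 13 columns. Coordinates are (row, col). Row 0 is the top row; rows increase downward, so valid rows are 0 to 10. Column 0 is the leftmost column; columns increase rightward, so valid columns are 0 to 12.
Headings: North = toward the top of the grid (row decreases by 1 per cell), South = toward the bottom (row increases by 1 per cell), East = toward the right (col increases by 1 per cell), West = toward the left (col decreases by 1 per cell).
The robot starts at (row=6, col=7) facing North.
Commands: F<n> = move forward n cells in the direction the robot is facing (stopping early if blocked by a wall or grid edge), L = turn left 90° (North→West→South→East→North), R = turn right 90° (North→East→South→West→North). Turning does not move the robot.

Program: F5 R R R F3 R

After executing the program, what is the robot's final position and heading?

Answer: Final position: (row=1, col=4), facing North

Derivation:
Start: (row=6, col=7), facing North
  F5: move forward 5, now at (row=1, col=7)
  R: turn right, now facing East
  R: turn right, now facing South
  R: turn right, now facing West
  F3: move forward 3, now at (row=1, col=4)
  R: turn right, now facing North
Final: (row=1, col=4), facing North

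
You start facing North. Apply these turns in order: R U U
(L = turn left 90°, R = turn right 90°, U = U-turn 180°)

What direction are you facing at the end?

Answer: Final heading: East

Derivation:
Start: North
  R (right (90° clockwise)) -> East
  U (U-turn (180°)) -> West
  U (U-turn (180°)) -> East
Final: East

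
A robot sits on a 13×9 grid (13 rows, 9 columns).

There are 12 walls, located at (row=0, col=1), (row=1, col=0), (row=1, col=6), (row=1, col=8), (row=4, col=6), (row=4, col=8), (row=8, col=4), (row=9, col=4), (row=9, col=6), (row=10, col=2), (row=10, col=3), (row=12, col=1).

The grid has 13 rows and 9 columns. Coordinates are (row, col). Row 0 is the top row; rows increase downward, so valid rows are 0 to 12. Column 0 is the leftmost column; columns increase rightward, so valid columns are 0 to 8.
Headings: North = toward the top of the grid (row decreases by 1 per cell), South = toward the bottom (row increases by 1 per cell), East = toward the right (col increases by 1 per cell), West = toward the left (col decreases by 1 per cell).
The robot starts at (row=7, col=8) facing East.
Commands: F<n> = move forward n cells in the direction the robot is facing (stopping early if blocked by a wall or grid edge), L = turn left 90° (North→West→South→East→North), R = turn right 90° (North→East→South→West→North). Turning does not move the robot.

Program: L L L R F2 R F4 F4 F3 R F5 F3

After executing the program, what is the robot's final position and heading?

Start: (row=7, col=8), facing East
  L: turn left, now facing North
  L: turn left, now facing West
  L: turn left, now facing South
  R: turn right, now facing West
  F2: move forward 2, now at (row=7, col=6)
  R: turn right, now facing North
  F4: move forward 2/4 (blocked), now at (row=5, col=6)
  F4: move forward 0/4 (blocked), now at (row=5, col=6)
  F3: move forward 0/3 (blocked), now at (row=5, col=6)
  R: turn right, now facing East
  F5: move forward 2/5 (blocked), now at (row=5, col=8)
  F3: move forward 0/3 (blocked), now at (row=5, col=8)
Final: (row=5, col=8), facing East

Answer: Final position: (row=5, col=8), facing East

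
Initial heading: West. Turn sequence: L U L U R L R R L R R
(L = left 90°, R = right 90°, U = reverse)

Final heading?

Answer: Final heading: North

Derivation:
Start: West
  L (left (90° counter-clockwise)) -> South
  U (U-turn (180°)) -> North
  L (left (90° counter-clockwise)) -> West
  U (U-turn (180°)) -> East
  R (right (90° clockwise)) -> South
  L (left (90° counter-clockwise)) -> East
  R (right (90° clockwise)) -> South
  R (right (90° clockwise)) -> West
  L (left (90° counter-clockwise)) -> South
  R (right (90° clockwise)) -> West
  R (right (90° clockwise)) -> North
Final: North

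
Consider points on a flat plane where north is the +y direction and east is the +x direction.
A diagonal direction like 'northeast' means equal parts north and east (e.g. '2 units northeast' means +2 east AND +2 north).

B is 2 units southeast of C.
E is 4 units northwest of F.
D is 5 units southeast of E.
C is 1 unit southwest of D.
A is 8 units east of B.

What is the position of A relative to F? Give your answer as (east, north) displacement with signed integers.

Place F at the origin (east=0, north=0).
  E is 4 units northwest of F: delta (east=-4, north=+4); E at (east=-4, north=4).
  D is 5 units southeast of E: delta (east=+5, north=-5); D at (east=1, north=-1).
  C is 1 unit southwest of D: delta (east=-1, north=-1); C at (east=0, north=-2).
  B is 2 units southeast of C: delta (east=+2, north=-2); B at (east=2, north=-4).
  A is 8 units east of B: delta (east=+8, north=+0); A at (east=10, north=-4).
Therefore A relative to F: (east=10, north=-4).

Answer: A is at (east=10, north=-4) relative to F.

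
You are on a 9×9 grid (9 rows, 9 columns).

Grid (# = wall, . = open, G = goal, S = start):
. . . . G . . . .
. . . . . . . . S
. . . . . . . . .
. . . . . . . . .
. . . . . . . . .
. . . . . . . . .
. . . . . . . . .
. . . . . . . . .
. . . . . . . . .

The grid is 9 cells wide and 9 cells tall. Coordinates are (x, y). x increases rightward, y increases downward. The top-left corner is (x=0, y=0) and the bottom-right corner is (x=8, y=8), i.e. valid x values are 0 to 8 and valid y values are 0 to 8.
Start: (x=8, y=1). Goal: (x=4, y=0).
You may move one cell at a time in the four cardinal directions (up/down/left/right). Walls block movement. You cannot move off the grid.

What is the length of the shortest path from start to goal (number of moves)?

BFS from (x=8, y=1) until reaching (x=4, y=0):
  Distance 0: (x=8, y=1)
  Distance 1: (x=8, y=0), (x=7, y=1), (x=8, y=2)
  Distance 2: (x=7, y=0), (x=6, y=1), (x=7, y=2), (x=8, y=3)
  Distance 3: (x=6, y=0), (x=5, y=1), (x=6, y=2), (x=7, y=3), (x=8, y=4)
  Distance 4: (x=5, y=0), (x=4, y=1), (x=5, y=2), (x=6, y=3), (x=7, y=4), (x=8, y=5)
  Distance 5: (x=4, y=0), (x=3, y=1), (x=4, y=2), (x=5, y=3), (x=6, y=4), (x=7, y=5), (x=8, y=6)  <- goal reached here
One shortest path (5 moves): (x=8, y=1) -> (x=7, y=1) -> (x=6, y=1) -> (x=5, y=1) -> (x=4, y=1) -> (x=4, y=0)

Answer: Shortest path length: 5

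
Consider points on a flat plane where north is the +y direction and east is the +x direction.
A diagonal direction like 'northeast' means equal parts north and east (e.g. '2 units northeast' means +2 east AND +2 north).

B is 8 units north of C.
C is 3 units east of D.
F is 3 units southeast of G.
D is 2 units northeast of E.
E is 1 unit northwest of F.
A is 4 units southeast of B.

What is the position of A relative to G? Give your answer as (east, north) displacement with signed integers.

Place G at the origin (east=0, north=0).
  F is 3 units southeast of G: delta (east=+3, north=-3); F at (east=3, north=-3).
  E is 1 unit northwest of F: delta (east=-1, north=+1); E at (east=2, north=-2).
  D is 2 units northeast of E: delta (east=+2, north=+2); D at (east=4, north=0).
  C is 3 units east of D: delta (east=+3, north=+0); C at (east=7, north=0).
  B is 8 units north of C: delta (east=+0, north=+8); B at (east=7, north=8).
  A is 4 units southeast of B: delta (east=+4, north=-4); A at (east=11, north=4).
Therefore A relative to G: (east=11, north=4).

Answer: A is at (east=11, north=4) relative to G.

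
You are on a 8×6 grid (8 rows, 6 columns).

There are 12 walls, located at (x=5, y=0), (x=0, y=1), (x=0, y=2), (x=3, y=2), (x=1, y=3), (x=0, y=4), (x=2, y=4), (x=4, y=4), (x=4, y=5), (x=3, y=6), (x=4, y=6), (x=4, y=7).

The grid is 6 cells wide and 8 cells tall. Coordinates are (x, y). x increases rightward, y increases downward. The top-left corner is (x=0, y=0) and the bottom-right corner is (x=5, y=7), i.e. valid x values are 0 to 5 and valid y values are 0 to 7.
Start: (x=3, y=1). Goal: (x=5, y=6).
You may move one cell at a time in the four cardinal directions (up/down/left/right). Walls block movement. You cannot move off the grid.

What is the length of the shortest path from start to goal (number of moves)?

Answer: Shortest path length: 7

Derivation:
BFS from (x=3, y=1) until reaching (x=5, y=6):
  Distance 0: (x=3, y=1)
  Distance 1: (x=3, y=0), (x=2, y=1), (x=4, y=1)
  Distance 2: (x=2, y=0), (x=4, y=0), (x=1, y=1), (x=5, y=1), (x=2, y=2), (x=4, y=2)
  Distance 3: (x=1, y=0), (x=1, y=2), (x=5, y=2), (x=2, y=3), (x=4, y=3)
  Distance 4: (x=0, y=0), (x=3, y=3), (x=5, y=3)
  Distance 5: (x=3, y=4), (x=5, y=4)
  Distance 6: (x=3, y=5), (x=5, y=5)
  Distance 7: (x=2, y=5), (x=5, y=6)  <- goal reached here
One shortest path (7 moves): (x=3, y=1) -> (x=4, y=1) -> (x=5, y=1) -> (x=5, y=2) -> (x=5, y=3) -> (x=5, y=4) -> (x=5, y=5) -> (x=5, y=6)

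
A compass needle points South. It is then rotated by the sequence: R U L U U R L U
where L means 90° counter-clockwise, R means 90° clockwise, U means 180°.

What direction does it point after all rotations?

Start: South
  R (right (90° clockwise)) -> West
  U (U-turn (180°)) -> East
  L (left (90° counter-clockwise)) -> North
  U (U-turn (180°)) -> South
  U (U-turn (180°)) -> North
  R (right (90° clockwise)) -> East
  L (left (90° counter-clockwise)) -> North
  U (U-turn (180°)) -> South
Final: South

Answer: Final heading: South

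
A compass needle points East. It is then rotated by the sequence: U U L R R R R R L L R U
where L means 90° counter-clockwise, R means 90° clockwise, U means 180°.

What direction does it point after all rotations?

Start: East
  U (U-turn (180°)) -> West
  U (U-turn (180°)) -> East
  L (left (90° counter-clockwise)) -> North
  R (right (90° clockwise)) -> East
  R (right (90° clockwise)) -> South
  R (right (90° clockwise)) -> West
  R (right (90° clockwise)) -> North
  R (right (90° clockwise)) -> East
  L (left (90° counter-clockwise)) -> North
  L (left (90° counter-clockwise)) -> West
  R (right (90° clockwise)) -> North
  U (U-turn (180°)) -> South
Final: South

Answer: Final heading: South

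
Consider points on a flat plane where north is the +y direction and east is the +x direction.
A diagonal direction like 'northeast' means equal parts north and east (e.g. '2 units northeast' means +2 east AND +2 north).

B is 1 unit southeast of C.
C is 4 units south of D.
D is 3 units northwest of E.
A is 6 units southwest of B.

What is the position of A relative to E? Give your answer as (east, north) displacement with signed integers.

Answer: A is at (east=-8, north=-8) relative to E.

Derivation:
Place E at the origin (east=0, north=0).
  D is 3 units northwest of E: delta (east=-3, north=+3); D at (east=-3, north=3).
  C is 4 units south of D: delta (east=+0, north=-4); C at (east=-3, north=-1).
  B is 1 unit southeast of C: delta (east=+1, north=-1); B at (east=-2, north=-2).
  A is 6 units southwest of B: delta (east=-6, north=-6); A at (east=-8, north=-8).
Therefore A relative to E: (east=-8, north=-8).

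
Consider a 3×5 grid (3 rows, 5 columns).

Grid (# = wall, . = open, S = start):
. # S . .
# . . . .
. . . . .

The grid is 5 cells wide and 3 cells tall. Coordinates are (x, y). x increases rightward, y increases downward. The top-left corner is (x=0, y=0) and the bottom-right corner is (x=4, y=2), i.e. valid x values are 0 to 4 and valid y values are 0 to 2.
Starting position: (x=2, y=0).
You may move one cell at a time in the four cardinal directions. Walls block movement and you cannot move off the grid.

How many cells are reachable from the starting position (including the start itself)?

BFS flood-fill from (x=2, y=0):
  Distance 0: (x=2, y=0)
  Distance 1: (x=3, y=0), (x=2, y=1)
  Distance 2: (x=4, y=0), (x=1, y=1), (x=3, y=1), (x=2, y=2)
  Distance 3: (x=4, y=1), (x=1, y=2), (x=3, y=2)
  Distance 4: (x=0, y=2), (x=4, y=2)
Total reachable: 12 (grid has 13 open cells total)

Answer: Reachable cells: 12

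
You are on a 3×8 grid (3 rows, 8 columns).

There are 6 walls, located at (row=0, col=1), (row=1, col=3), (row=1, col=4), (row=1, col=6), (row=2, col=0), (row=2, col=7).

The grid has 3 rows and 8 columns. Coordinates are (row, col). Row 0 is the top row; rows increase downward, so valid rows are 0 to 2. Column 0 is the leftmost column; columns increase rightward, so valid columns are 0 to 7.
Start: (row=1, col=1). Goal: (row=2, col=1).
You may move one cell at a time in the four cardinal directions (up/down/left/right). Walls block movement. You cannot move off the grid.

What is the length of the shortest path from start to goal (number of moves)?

BFS from (row=1, col=1) until reaching (row=2, col=1):
  Distance 0: (row=1, col=1)
  Distance 1: (row=1, col=0), (row=1, col=2), (row=2, col=1)  <- goal reached here
One shortest path (1 moves): (row=1, col=1) -> (row=2, col=1)

Answer: Shortest path length: 1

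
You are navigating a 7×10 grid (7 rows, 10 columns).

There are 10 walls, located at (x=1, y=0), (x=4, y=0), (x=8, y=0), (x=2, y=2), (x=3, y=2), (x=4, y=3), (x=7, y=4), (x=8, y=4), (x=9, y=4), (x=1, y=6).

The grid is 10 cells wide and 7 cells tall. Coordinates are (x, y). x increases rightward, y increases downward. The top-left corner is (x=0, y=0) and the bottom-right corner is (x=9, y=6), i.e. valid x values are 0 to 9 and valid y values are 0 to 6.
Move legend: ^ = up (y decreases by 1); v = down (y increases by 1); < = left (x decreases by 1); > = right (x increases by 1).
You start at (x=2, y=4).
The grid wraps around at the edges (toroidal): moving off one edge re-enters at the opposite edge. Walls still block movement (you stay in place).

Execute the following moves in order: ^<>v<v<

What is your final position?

Answer: Final position: (x=0, y=5)

Derivation:
Start: (x=2, y=4)
  ^ (up): (x=2, y=4) -> (x=2, y=3)
  < (left): (x=2, y=3) -> (x=1, y=3)
  > (right): (x=1, y=3) -> (x=2, y=3)
  v (down): (x=2, y=3) -> (x=2, y=4)
  < (left): (x=2, y=4) -> (x=1, y=4)
  v (down): (x=1, y=4) -> (x=1, y=5)
  < (left): (x=1, y=5) -> (x=0, y=5)
Final: (x=0, y=5)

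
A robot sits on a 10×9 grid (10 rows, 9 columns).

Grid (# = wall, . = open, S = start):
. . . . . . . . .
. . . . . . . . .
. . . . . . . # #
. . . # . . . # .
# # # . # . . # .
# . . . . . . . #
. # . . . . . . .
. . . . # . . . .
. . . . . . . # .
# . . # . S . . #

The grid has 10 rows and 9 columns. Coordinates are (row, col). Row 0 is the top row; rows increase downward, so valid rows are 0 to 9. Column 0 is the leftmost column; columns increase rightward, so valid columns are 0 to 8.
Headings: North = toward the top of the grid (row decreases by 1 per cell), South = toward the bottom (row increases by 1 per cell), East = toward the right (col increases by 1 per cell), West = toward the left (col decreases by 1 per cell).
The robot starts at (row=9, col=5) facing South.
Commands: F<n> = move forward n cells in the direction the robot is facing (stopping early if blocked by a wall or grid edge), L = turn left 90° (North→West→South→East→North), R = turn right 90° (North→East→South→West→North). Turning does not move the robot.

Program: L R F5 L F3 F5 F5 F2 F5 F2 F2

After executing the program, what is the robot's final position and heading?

Answer: Final position: (row=9, col=7), facing East

Derivation:
Start: (row=9, col=5), facing South
  L: turn left, now facing East
  R: turn right, now facing South
  F5: move forward 0/5 (blocked), now at (row=9, col=5)
  L: turn left, now facing East
  F3: move forward 2/3 (blocked), now at (row=9, col=7)
  F5: move forward 0/5 (blocked), now at (row=9, col=7)
  F5: move forward 0/5 (blocked), now at (row=9, col=7)
  F2: move forward 0/2 (blocked), now at (row=9, col=7)
  F5: move forward 0/5 (blocked), now at (row=9, col=7)
  F2: move forward 0/2 (blocked), now at (row=9, col=7)
  F2: move forward 0/2 (blocked), now at (row=9, col=7)
Final: (row=9, col=7), facing East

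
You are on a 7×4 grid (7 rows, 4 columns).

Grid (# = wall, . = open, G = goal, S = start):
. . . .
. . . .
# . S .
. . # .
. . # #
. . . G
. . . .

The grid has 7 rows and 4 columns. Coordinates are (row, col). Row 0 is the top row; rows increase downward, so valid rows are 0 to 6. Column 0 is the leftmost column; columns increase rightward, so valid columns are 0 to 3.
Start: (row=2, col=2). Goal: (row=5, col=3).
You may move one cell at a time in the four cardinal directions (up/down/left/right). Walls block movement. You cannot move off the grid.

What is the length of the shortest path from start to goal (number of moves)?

Answer: Shortest path length: 6

Derivation:
BFS from (row=2, col=2) until reaching (row=5, col=3):
  Distance 0: (row=2, col=2)
  Distance 1: (row=1, col=2), (row=2, col=1), (row=2, col=3)
  Distance 2: (row=0, col=2), (row=1, col=1), (row=1, col=3), (row=3, col=1), (row=3, col=3)
  Distance 3: (row=0, col=1), (row=0, col=3), (row=1, col=0), (row=3, col=0), (row=4, col=1)
  Distance 4: (row=0, col=0), (row=4, col=0), (row=5, col=1)
  Distance 5: (row=5, col=0), (row=5, col=2), (row=6, col=1)
  Distance 6: (row=5, col=3), (row=6, col=0), (row=6, col=2)  <- goal reached here
One shortest path (6 moves): (row=2, col=2) -> (row=2, col=1) -> (row=3, col=1) -> (row=4, col=1) -> (row=5, col=1) -> (row=5, col=2) -> (row=5, col=3)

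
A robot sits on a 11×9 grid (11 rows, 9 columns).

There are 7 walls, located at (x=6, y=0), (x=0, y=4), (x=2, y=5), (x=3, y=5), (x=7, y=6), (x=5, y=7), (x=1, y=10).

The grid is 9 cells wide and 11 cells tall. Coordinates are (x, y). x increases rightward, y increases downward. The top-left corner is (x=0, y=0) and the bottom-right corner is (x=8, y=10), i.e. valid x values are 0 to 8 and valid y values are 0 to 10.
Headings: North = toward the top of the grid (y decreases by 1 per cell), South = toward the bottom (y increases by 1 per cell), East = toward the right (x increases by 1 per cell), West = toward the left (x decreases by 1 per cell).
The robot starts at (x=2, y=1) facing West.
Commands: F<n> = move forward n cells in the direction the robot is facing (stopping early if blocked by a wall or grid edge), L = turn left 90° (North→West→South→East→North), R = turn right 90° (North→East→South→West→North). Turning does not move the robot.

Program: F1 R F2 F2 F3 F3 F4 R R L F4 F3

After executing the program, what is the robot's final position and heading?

Answer: Final position: (x=5, y=0), facing East

Derivation:
Start: (x=2, y=1), facing West
  F1: move forward 1, now at (x=1, y=1)
  R: turn right, now facing North
  F2: move forward 1/2 (blocked), now at (x=1, y=0)
  F2: move forward 0/2 (blocked), now at (x=1, y=0)
  F3: move forward 0/3 (blocked), now at (x=1, y=0)
  F3: move forward 0/3 (blocked), now at (x=1, y=0)
  F4: move forward 0/4 (blocked), now at (x=1, y=0)
  R: turn right, now facing East
  R: turn right, now facing South
  L: turn left, now facing East
  F4: move forward 4, now at (x=5, y=0)
  F3: move forward 0/3 (blocked), now at (x=5, y=0)
Final: (x=5, y=0), facing East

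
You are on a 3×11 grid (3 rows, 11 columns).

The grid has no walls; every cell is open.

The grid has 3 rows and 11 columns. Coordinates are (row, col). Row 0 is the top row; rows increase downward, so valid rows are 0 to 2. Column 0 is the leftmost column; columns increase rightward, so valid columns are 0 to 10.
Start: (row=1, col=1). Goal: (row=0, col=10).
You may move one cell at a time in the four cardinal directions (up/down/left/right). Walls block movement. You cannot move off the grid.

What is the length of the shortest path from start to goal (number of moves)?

BFS from (row=1, col=1) until reaching (row=0, col=10):
  Distance 0: (row=1, col=1)
  Distance 1: (row=0, col=1), (row=1, col=0), (row=1, col=2), (row=2, col=1)
  Distance 2: (row=0, col=0), (row=0, col=2), (row=1, col=3), (row=2, col=0), (row=2, col=2)
  Distance 3: (row=0, col=3), (row=1, col=4), (row=2, col=3)
  Distance 4: (row=0, col=4), (row=1, col=5), (row=2, col=4)
  Distance 5: (row=0, col=5), (row=1, col=6), (row=2, col=5)
  Distance 6: (row=0, col=6), (row=1, col=7), (row=2, col=6)
  Distance 7: (row=0, col=7), (row=1, col=8), (row=2, col=7)
  Distance 8: (row=0, col=8), (row=1, col=9), (row=2, col=8)
  Distance 9: (row=0, col=9), (row=1, col=10), (row=2, col=9)
  Distance 10: (row=0, col=10), (row=2, col=10)  <- goal reached here
One shortest path (10 moves): (row=1, col=1) -> (row=1, col=2) -> (row=1, col=3) -> (row=1, col=4) -> (row=1, col=5) -> (row=1, col=6) -> (row=1, col=7) -> (row=1, col=8) -> (row=1, col=9) -> (row=1, col=10) -> (row=0, col=10)

Answer: Shortest path length: 10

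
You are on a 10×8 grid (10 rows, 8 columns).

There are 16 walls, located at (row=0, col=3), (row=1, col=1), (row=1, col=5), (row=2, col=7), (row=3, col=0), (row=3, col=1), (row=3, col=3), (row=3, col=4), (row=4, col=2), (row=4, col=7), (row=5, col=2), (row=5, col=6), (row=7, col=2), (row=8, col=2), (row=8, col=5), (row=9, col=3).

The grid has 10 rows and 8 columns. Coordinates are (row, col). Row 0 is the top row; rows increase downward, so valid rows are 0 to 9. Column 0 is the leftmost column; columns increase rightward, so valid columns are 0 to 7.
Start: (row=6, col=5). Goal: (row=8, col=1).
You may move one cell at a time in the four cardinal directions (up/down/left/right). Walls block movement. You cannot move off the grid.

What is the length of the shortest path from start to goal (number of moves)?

BFS from (row=6, col=5) until reaching (row=8, col=1):
  Distance 0: (row=6, col=5)
  Distance 1: (row=5, col=5), (row=6, col=4), (row=6, col=6), (row=7, col=5)
  Distance 2: (row=4, col=5), (row=5, col=4), (row=6, col=3), (row=6, col=7), (row=7, col=4), (row=7, col=6)
  Distance 3: (row=3, col=5), (row=4, col=4), (row=4, col=6), (row=5, col=3), (row=5, col=7), (row=6, col=2), (row=7, col=3), (row=7, col=7), (row=8, col=4), (row=8, col=6)
  Distance 4: (row=2, col=5), (row=3, col=6), (row=4, col=3), (row=6, col=1), (row=8, col=3), (row=8, col=7), (row=9, col=4), (row=9, col=6)
  Distance 5: (row=2, col=4), (row=2, col=6), (row=3, col=7), (row=5, col=1), (row=6, col=0), (row=7, col=1), (row=9, col=5), (row=9, col=7)
  Distance 6: (row=1, col=4), (row=1, col=6), (row=2, col=3), (row=4, col=1), (row=5, col=0), (row=7, col=0), (row=8, col=1)  <- goal reached here
One shortest path (6 moves): (row=6, col=5) -> (row=6, col=4) -> (row=6, col=3) -> (row=6, col=2) -> (row=6, col=1) -> (row=7, col=1) -> (row=8, col=1)

Answer: Shortest path length: 6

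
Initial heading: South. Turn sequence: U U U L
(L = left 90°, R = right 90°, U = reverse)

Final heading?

Start: South
  U (U-turn (180°)) -> North
  U (U-turn (180°)) -> South
  U (U-turn (180°)) -> North
  L (left (90° counter-clockwise)) -> West
Final: West

Answer: Final heading: West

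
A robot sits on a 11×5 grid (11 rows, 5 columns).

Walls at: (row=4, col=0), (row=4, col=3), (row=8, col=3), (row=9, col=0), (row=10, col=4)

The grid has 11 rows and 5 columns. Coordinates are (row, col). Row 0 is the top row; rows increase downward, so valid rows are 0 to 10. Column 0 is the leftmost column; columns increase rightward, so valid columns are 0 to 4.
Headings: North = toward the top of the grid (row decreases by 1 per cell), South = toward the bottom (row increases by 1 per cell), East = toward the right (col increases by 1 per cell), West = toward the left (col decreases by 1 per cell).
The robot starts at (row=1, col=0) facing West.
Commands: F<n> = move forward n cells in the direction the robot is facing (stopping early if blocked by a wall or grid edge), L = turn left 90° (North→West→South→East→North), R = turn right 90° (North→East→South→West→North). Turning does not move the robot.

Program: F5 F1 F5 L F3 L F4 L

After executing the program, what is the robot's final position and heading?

Start: (row=1, col=0), facing West
  F5: move forward 0/5 (blocked), now at (row=1, col=0)
  F1: move forward 0/1 (blocked), now at (row=1, col=0)
  F5: move forward 0/5 (blocked), now at (row=1, col=0)
  L: turn left, now facing South
  F3: move forward 2/3 (blocked), now at (row=3, col=0)
  L: turn left, now facing East
  F4: move forward 4, now at (row=3, col=4)
  L: turn left, now facing North
Final: (row=3, col=4), facing North

Answer: Final position: (row=3, col=4), facing North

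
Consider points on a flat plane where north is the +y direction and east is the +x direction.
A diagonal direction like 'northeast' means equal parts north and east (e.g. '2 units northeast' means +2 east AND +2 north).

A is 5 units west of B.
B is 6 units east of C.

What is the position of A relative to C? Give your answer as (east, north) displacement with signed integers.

Place C at the origin (east=0, north=0).
  B is 6 units east of C: delta (east=+6, north=+0); B at (east=6, north=0).
  A is 5 units west of B: delta (east=-5, north=+0); A at (east=1, north=0).
Therefore A relative to C: (east=1, north=0).

Answer: A is at (east=1, north=0) relative to C.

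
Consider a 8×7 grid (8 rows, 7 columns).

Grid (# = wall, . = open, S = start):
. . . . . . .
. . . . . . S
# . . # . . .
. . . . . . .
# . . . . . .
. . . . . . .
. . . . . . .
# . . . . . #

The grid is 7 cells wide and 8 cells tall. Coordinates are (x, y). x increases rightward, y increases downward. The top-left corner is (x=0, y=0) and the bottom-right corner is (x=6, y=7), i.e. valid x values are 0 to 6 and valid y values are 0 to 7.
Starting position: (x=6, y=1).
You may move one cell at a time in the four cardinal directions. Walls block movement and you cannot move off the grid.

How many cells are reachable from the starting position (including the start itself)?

BFS flood-fill from (x=6, y=1):
  Distance 0: (x=6, y=1)
  Distance 1: (x=6, y=0), (x=5, y=1), (x=6, y=2)
  Distance 2: (x=5, y=0), (x=4, y=1), (x=5, y=2), (x=6, y=3)
  Distance 3: (x=4, y=0), (x=3, y=1), (x=4, y=2), (x=5, y=3), (x=6, y=4)
  Distance 4: (x=3, y=0), (x=2, y=1), (x=4, y=3), (x=5, y=4), (x=6, y=5)
  Distance 5: (x=2, y=0), (x=1, y=1), (x=2, y=2), (x=3, y=3), (x=4, y=4), (x=5, y=5), (x=6, y=6)
  Distance 6: (x=1, y=0), (x=0, y=1), (x=1, y=2), (x=2, y=3), (x=3, y=4), (x=4, y=5), (x=5, y=6)
  Distance 7: (x=0, y=0), (x=1, y=3), (x=2, y=4), (x=3, y=5), (x=4, y=6), (x=5, y=7)
  Distance 8: (x=0, y=3), (x=1, y=4), (x=2, y=5), (x=3, y=6), (x=4, y=7)
  Distance 9: (x=1, y=5), (x=2, y=6), (x=3, y=7)
  Distance 10: (x=0, y=5), (x=1, y=6), (x=2, y=7)
  Distance 11: (x=0, y=6), (x=1, y=7)
Total reachable: 51 (grid has 51 open cells total)

Answer: Reachable cells: 51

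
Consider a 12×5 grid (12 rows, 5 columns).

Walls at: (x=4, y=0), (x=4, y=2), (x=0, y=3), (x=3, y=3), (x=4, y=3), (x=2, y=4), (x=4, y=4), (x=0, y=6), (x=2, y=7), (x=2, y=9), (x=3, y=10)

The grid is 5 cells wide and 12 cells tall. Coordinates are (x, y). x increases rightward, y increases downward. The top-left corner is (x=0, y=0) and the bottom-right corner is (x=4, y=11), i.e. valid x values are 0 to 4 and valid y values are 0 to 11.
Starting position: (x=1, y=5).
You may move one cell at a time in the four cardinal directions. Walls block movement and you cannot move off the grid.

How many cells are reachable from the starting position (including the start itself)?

BFS flood-fill from (x=1, y=5):
  Distance 0: (x=1, y=5)
  Distance 1: (x=1, y=4), (x=0, y=5), (x=2, y=5), (x=1, y=6)
  Distance 2: (x=1, y=3), (x=0, y=4), (x=3, y=5), (x=2, y=6), (x=1, y=7)
  Distance 3: (x=1, y=2), (x=2, y=3), (x=3, y=4), (x=4, y=5), (x=3, y=6), (x=0, y=7), (x=1, y=8)
  Distance 4: (x=1, y=1), (x=0, y=2), (x=2, y=2), (x=4, y=6), (x=3, y=7), (x=0, y=8), (x=2, y=8), (x=1, y=9)
  Distance 5: (x=1, y=0), (x=0, y=1), (x=2, y=1), (x=3, y=2), (x=4, y=7), (x=3, y=8), (x=0, y=9), (x=1, y=10)
  Distance 6: (x=0, y=0), (x=2, y=0), (x=3, y=1), (x=4, y=8), (x=3, y=9), (x=0, y=10), (x=2, y=10), (x=1, y=11)
  Distance 7: (x=3, y=0), (x=4, y=1), (x=4, y=9), (x=0, y=11), (x=2, y=11)
  Distance 8: (x=4, y=10), (x=3, y=11)
  Distance 9: (x=4, y=11)
Total reachable: 49 (grid has 49 open cells total)

Answer: Reachable cells: 49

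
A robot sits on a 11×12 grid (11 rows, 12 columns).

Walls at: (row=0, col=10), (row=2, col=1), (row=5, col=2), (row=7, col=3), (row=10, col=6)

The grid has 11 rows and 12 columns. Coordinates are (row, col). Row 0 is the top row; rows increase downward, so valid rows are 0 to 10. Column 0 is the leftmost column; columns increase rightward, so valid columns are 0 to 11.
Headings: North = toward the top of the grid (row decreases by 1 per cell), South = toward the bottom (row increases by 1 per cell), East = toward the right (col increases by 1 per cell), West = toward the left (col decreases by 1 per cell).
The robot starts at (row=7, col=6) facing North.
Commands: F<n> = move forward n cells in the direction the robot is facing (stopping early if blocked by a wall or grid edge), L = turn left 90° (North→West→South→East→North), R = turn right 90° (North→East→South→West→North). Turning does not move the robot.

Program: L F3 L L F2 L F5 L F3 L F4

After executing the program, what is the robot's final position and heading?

Answer: Final position: (row=6, col=3), facing South

Derivation:
Start: (row=7, col=6), facing North
  L: turn left, now facing West
  F3: move forward 2/3 (blocked), now at (row=7, col=4)
  L: turn left, now facing South
  L: turn left, now facing East
  F2: move forward 2, now at (row=7, col=6)
  L: turn left, now facing North
  F5: move forward 5, now at (row=2, col=6)
  L: turn left, now facing West
  F3: move forward 3, now at (row=2, col=3)
  L: turn left, now facing South
  F4: move forward 4, now at (row=6, col=3)
Final: (row=6, col=3), facing South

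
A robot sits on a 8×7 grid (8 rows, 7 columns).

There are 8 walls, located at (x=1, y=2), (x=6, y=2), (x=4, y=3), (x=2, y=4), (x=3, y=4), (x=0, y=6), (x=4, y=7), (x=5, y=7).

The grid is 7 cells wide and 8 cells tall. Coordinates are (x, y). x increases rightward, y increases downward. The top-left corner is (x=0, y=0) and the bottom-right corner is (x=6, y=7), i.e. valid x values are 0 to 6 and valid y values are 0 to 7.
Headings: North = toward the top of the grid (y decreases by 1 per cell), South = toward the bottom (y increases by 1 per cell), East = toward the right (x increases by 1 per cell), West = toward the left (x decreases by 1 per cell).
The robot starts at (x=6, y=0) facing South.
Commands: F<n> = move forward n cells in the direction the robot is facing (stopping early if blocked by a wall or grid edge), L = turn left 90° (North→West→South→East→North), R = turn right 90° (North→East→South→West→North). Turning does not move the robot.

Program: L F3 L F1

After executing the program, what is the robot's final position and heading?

Start: (x=6, y=0), facing South
  L: turn left, now facing East
  F3: move forward 0/3 (blocked), now at (x=6, y=0)
  L: turn left, now facing North
  F1: move forward 0/1 (blocked), now at (x=6, y=0)
Final: (x=6, y=0), facing North

Answer: Final position: (x=6, y=0), facing North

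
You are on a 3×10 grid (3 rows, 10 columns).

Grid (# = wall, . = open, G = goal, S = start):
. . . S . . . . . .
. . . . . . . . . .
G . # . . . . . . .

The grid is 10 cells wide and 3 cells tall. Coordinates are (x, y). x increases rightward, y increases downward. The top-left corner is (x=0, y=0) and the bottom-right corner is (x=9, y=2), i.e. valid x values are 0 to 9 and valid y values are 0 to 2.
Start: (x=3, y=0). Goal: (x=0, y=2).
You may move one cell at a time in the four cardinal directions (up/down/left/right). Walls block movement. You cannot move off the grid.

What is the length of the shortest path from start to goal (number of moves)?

Answer: Shortest path length: 5

Derivation:
BFS from (x=3, y=0) until reaching (x=0, y=2):
  Distance 0: (x=3, y=0)
  Distance 1: (x=2, y=0), (x=4, y=0), (x=3, y=1)
  Distance 2: (x=1, y=0), (x=5, y=0), (x=2, y=1), (x=4, y=1), (x=3, y=2)
  Distance 3: (x=0, y=0), (x=6, y=0), (x=1, y=1), (x=5, y=1), (x=4, y=2)
  Distance 4: (x=7, y=0), (x=0, y=1), (x=6, y=1), (x=1, y=2), (x=5, y=2)
  Distance 5: (x=8, y=0), (x=7, y=1), (x=0, y=2), (x=6, y=2)  <- goal reached here
One shortest path (5 moves): (x=3, y=0) -> (x=2, y=0) -> (x=1, y=0) -> (x=0, y=0) -> (x=0, y=1) -> (x=0, y=2)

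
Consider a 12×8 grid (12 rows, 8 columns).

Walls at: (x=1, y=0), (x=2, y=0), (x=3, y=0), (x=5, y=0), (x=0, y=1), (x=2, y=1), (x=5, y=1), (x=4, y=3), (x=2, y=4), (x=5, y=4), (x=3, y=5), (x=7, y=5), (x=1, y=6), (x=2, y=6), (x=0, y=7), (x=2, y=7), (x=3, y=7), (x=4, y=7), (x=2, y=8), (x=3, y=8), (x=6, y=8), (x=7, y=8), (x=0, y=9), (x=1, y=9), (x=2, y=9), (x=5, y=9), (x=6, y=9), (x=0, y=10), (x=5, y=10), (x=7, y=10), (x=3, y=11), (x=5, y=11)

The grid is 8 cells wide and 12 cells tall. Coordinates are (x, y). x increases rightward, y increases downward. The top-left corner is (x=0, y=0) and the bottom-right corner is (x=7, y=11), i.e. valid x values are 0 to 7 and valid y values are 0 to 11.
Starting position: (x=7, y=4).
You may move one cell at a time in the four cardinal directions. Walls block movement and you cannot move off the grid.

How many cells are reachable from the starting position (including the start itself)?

BFS flood-fill from (x=7, y=4):
  Distance 0: (x=7, y=4)
  Distance 1: (x=7, y=3), (x=6, y=4)
  Distance 2: (x=7, y=2), (x=6, y=3), (x=6, y=5)
  Distance 3: (x=7, y=1), (x=6, y=2), (x=5, y=3), (x=5, y=5), (x=6, y=6)
  Distance 4: (x=7, y=0), (x=6, y=1), (x=5, y=2), (x=4, y=5), (x=5, y=6), (x=7, y=6), (x=6, y=7)
  Distance 5: (x=6, y=0), (x=4, y=2), (x=4, y=4), (x=4, y=6), (x=5, y=7), (x=7, y=7)
  Distance 6: (x=4, y=1), (x=3, y=2), (x=3, y=4), (x=3, y=6), (x=5, y=8)
  Distance 7: (x=4, y=0), (x=3, y=1), (x=2, y=2), (x=3, y=3), (x=4, y=8)
  Distance 8: (x=1, y=2), (x=2, y=3), (x=4, y=9)
  Distance 9: (x=1, y=1), (x=0, y=2), (x=1, y=3), (x=3, y=9), (x=4, y=10)
  Distance 10: (x=0, y=3), (x=1, y=4), (x=3, y=10), (x=4, y=11)
  Distance 11: (x=0, y=4), (x=1, y=5), (x=2, y=10)
  Distance 12: (x=0, y=5), (x=2, y=5), (x=1, y=10), (x=2, y=11)
  Distance 13: (x=0, y=6), (x=1, y=11)
  Distance 14: (x=0, y=11)
Total reachable: 56 (grid has 64 open cells total)

Answer: Reachable cells: 56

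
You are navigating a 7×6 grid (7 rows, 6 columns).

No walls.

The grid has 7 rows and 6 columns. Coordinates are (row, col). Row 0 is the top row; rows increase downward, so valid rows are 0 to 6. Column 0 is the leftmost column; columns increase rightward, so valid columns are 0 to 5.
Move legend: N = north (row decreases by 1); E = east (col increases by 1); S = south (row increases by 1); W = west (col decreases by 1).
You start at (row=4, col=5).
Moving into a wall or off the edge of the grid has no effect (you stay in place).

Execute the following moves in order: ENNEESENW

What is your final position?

Answer: Final position: (row=2, col=4)

Derivation:
Start: (row=4, col=5)
  E (east): blocked, stay at (row=4, col=5)
  N (north): (row=4, col=5) -> (row=3, col=5)
  N (north): (row=3, col=5) -> (row=2, col=5)
  E (east): blocked, stay at (row=2, col=5)
  E (east): blocked, stay at (row=2, col=5)
  S (south): (row=2, col=5) -> (row=3, col=5)
  E (east): blocked, stay at (row=3, col=5)
  N (north): (row=3, col=5) -> (row=2, col=5)
  W (west): (row=2, col=5) -> (row=2, col=4)
Final: (row=2, col=4)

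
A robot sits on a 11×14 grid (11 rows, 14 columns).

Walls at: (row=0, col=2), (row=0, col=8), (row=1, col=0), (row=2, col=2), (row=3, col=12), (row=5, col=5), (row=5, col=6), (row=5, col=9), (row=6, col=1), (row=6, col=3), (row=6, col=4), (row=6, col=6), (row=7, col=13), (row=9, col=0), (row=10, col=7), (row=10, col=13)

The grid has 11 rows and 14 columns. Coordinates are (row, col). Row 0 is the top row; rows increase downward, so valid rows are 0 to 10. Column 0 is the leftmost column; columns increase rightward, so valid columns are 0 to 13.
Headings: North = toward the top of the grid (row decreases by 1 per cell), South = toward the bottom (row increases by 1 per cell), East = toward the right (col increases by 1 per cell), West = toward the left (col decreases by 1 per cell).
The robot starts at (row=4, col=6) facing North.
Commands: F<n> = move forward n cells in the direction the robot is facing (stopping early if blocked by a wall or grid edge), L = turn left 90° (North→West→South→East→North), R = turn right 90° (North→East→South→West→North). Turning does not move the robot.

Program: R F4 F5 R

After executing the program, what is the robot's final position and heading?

Answer: Final position: (row=4, col=13), facing South

Derivation:
Start: (row=4, col=6), facing North
  R: turn right, now facing East
  F4: move forward 4, now at (row=4, col=10)
  F5: move forward 3/5 (blocked), now at (row=4, col=13)
  R: turn right, now facing South
Final: (row=4, col=13), facing South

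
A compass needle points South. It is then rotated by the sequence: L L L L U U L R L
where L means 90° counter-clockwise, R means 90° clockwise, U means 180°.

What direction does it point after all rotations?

Start: South
  L (left (90° counter-clockwise)) -> East
  L (left (90° counter-clockwise)) -> North
  L (left (90° counter-clockwise)) -> West
  L (left (90° counter-clockwise)) -> South
  U (U-turn (180°)) -> North
  U (U-turn (180°)) -> South
  L (left (90° counter-clockwise)) -> East
  R (right (90° clockwise)) -> South
  L (left (90° counter-clockwise)) -> East
Final: East

Answer: Final heading: East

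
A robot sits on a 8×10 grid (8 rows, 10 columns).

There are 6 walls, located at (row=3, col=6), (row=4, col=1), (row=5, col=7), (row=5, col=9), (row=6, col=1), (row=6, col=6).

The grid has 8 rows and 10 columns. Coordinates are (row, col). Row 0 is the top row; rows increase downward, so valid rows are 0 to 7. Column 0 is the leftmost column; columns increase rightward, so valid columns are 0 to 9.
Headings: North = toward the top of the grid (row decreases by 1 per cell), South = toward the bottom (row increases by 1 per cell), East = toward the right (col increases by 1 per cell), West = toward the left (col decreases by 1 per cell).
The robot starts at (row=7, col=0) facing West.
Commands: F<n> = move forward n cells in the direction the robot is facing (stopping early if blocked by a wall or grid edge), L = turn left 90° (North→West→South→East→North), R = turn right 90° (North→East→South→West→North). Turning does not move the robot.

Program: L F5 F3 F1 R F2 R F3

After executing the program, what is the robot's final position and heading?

Start: (row=7, col=0), facing West
  L: turn left, now facing South
  F5: move forward 0/5 (blocked), now at (row=7, col=0)
  F3: move forward 0/3 (blocked), now at (row=7, col=0)
  F1: move forward 0/1 (blocked), now at (row=7, col=0)
  R: turn right, now facing West
  F2: move forward 0/2 (blocked), now at (row=7, col=0)
  R: turn right, now facing North
  F3: move forward 3, now at (row=4, col=0)
Final: (row=4, col=0), facing North

Answer: Final position: (row=4, col=0), facing North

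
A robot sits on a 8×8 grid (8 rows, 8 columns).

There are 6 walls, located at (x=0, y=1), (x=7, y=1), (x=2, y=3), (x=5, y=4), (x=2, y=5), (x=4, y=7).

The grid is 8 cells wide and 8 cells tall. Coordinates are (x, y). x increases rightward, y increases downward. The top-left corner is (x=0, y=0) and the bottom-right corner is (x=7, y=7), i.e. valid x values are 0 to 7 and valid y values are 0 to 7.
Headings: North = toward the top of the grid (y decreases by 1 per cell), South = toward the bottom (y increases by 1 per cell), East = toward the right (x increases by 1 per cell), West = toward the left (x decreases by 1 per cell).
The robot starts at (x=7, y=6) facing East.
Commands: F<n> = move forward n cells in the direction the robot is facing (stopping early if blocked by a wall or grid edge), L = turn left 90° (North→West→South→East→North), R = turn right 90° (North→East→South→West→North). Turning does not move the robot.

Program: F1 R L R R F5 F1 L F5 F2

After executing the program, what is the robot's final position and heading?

Answer: Final position: (x=1, y=7), facing South

Derivation:
Start: (x=7, y=6), facing East
  F1: move forward 0/1 (blocked), now at (x=7, y=6)
  R: turn right, now facing South
  L: turn left, now facing East
  R: turn right, now facing South
  R: turn right, now facing West
  F5: move forward 5, now at (x=2, y=6)
  F1: move forward 1, now at (x=1, y=6)
  L: turn left, now facing South
  F5: move forward 1/5 (blocked), now at (x=1, y=7)
  F2: move forward 0/2 (blocked), now at (x=1, y=7)
Final: (x=1, y=7), facing South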